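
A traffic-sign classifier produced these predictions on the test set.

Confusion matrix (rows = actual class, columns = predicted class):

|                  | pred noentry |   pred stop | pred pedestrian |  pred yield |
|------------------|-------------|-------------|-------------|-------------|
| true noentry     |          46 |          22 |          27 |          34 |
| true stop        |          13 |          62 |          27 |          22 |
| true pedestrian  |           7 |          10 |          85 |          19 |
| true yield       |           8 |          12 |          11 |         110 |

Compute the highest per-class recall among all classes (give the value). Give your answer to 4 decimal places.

0.7801

Per-class recall (TP/(TP+FN)):
  noentry: TP=46, FN=22+27+34=83 → 46/129 = 0.35659
  stop: TP=62, FN=13+27+22=62 → 62/124 = 0.50000
  pedestrian: TP=85, FN=7+10+19=36 → 85/121 = 0.70248
  yield: TP=110, FN=8+12+11=31 → 110/141 = 0.78014
Highest is class 'yield' with recall = 0.7801.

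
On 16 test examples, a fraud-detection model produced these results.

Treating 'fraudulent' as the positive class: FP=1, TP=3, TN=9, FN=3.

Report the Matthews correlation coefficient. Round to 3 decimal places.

MCC = (TP·TN − FP·FN) / √((TP+FP)(TP+FN)(TN+FP)(TN+FN))
Numerator = 3·9 − 1·3 = 24
Denominator = √(4·6·10·12) = √2880 = 53.6656
MCC = 24 / 53.6656 = 0.447

0.447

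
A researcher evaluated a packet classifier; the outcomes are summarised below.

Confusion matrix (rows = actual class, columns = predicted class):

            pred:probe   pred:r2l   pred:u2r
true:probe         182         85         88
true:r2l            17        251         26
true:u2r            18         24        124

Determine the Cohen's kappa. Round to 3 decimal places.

Observed agreement pₒ = trace/N = 557/815 = 0.6834
Expected agreement pₑ = Σ (rowᵢ·colᵢ)/N² = (355·217 + 294·360 + 166·238)/815² = 0.3348
κ = (pₒ − pₑ)/(1 − pₑ) = (0.6834 − 0.3348)/(1 − 0.3348) = 0.524

0.524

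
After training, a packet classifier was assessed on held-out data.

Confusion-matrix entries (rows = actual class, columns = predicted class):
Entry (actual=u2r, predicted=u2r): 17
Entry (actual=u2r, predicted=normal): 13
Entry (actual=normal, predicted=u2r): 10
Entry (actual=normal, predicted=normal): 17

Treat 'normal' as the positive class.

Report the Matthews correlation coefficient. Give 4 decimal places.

MCC = (TP·TN − FP·FN) / √((TP+FP)(TP+FN)(TN+FP)(TN+FN))
Numerator = 17·17 − 13·10 = 159
Denominator = √(30·27·30·27) = √656100 = 810.0000
MCC = 159 / 810.0000 = 0.1963

0.1963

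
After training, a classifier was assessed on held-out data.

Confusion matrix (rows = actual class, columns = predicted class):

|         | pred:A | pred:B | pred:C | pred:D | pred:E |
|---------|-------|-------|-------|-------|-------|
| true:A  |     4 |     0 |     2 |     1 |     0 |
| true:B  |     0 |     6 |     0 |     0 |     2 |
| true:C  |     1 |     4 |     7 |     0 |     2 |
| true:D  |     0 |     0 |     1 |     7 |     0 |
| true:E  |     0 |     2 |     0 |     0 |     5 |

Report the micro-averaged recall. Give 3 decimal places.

Micro-averaging pools counts across classes: ΣTP=29, ΣFP=15, ΣFN=15.
Micro-recall = TP/(TP+FN) on pooled counts = 0.659 (equals overall accuracy in single-label multiclass).

0.659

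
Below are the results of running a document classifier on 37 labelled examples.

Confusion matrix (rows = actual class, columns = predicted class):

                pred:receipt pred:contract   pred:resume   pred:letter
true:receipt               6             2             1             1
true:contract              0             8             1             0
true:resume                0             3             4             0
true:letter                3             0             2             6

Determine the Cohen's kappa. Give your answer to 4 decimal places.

0.5326

Observed agreement pₒ = trace/N = 24/37 = 0.64865
Expected agreement pₑ = Σ (rowᵢ·colᵢ)/N² = (10·9 + 9·13 + 7·8 + 11·7)/37² = 0.24836
κ = (pₒ − pₑ)/(1 − pₑ) = (0.64865 − 0.24836)/(1 − 0.24836) = 0.5326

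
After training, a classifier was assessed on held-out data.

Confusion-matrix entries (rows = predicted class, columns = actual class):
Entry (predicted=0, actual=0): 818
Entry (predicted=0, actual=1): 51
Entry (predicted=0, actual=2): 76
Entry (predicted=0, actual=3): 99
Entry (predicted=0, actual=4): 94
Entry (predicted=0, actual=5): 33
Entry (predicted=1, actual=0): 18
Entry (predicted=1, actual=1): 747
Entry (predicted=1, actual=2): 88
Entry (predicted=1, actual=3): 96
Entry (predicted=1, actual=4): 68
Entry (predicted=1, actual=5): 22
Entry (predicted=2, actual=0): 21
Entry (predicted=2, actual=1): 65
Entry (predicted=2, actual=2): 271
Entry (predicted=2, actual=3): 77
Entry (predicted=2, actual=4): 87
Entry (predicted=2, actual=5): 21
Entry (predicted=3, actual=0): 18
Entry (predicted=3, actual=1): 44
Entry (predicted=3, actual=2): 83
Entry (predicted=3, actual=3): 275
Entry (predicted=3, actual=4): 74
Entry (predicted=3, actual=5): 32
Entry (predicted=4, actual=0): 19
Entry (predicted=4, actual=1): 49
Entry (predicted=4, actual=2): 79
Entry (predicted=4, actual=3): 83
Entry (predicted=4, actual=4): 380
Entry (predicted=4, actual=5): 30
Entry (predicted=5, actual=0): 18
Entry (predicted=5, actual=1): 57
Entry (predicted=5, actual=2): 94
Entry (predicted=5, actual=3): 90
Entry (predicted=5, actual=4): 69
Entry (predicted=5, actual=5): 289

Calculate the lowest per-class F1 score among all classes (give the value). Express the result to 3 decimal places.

0.440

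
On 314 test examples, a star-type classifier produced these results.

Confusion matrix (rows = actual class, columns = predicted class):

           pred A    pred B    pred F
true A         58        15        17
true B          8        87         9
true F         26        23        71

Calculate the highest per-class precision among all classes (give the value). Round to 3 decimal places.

0.732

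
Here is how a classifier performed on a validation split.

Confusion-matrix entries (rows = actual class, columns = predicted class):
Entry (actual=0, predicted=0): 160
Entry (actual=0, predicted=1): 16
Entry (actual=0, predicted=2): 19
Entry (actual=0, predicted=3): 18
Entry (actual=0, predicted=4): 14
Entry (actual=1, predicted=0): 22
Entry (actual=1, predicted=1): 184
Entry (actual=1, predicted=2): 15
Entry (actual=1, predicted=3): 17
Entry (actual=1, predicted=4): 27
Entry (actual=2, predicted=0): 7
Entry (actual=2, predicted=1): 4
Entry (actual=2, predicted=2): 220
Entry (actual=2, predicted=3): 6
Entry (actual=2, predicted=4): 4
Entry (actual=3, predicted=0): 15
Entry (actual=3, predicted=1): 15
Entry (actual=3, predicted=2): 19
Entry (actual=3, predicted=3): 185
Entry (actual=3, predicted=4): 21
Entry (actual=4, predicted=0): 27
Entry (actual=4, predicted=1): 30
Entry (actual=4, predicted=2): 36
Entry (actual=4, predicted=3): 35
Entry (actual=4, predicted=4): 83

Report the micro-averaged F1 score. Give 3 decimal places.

0.694

Micro-averaging pools counts across classes: ΣTP=832, ΣFP=367, ΣFN=367.
Micro-F1 score = 2·TP/(2·TP+FP+FN) on pooled counts = 0.694 (equals overall accuracy in single-label multiclass).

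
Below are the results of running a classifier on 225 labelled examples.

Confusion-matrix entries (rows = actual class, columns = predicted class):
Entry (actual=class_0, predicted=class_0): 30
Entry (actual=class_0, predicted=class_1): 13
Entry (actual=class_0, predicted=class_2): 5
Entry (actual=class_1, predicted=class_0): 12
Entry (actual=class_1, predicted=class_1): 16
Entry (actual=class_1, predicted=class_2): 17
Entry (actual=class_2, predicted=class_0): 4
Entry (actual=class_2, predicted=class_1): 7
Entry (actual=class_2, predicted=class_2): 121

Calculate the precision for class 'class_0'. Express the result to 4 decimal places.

Take TP from the diagonal, FP from the rest of the 'class_0' prediction marginal, FN from the rest of the 'class_0' actual marginal.
precision = TP/(TP+FP).
class_0: TP=30, FP=12+4=16 → 30/46 = 0.65217

0.6522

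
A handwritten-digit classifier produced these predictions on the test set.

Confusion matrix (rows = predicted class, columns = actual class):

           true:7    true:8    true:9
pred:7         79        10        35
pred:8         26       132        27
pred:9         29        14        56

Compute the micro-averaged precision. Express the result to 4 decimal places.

0.6544

Micro-averaging pools counts across classes: ΣTP=267, ΣFP=141, ΣFN=141.
Micro-precision = TP/(TP+FP) on pooled counts = 0.6544 (equals overall accuracy in single-label multiclass).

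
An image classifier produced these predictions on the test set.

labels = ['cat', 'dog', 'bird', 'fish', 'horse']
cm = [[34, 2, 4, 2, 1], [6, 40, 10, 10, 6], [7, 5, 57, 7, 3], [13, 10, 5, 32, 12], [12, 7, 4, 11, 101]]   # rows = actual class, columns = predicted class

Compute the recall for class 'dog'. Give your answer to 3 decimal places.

One-vs-rest for 'dog': TP = diagonal; FP = other classes predicted 'dog'; FN = 'dog' predicted as other.
recall = TP/(TP+FN).
dog: TP=40, FN=6+10+10+6=32 → 40/72 = 0.5556

0.556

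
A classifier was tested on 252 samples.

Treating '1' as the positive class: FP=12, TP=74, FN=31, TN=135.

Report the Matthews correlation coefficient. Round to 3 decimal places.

MCC = (TP·TN − FP·FN) / √((TP+FP)(TP+FN)(TN+FP)(TN+FN))
Numerator = 74·135 − 12·31 = 9618
Denominator = √(86·105·147·166) = √220350060 = 14844.1928
MCC = 9618 / 14844.1928 = 0.648

0.648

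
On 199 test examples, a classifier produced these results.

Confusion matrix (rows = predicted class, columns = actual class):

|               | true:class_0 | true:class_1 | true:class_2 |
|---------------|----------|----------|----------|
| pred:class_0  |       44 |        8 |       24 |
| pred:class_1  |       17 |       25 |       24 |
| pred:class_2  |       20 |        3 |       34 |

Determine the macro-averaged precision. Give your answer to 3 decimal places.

0.518

Per-class precision (TP/(TP+FP)):
  class_0: TP=44, FP=8+24=32 → 44/76 = 0.5789
  class_1: TP=25, FP=17+24=41 → 25/66 = 0.3788
  class_2: TP=34, FP=20+3=23 → 34/57 = 0.5965
Macro-precision = mean = (0.5789 + 0.3788 + 0.5965) / 3 = 0.518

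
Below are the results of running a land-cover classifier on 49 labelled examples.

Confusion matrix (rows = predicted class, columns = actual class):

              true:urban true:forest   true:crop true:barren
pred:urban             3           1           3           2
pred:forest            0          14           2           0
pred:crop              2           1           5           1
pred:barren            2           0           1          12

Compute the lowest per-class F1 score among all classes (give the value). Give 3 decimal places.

0.375

Per-class F1 score (2·TP/(2·TP+FP+FN)):
  urban: TP=3, FP=1+3+2=6, FN=0+2+2=4 → 6/16 = 0.3750
  forest: TP=14, FP=0+2+0=2, FN=1+1+0=2 → 28/32 = 0.8750
  crop: TP=5, FP=2+1+1=4, FN=3+2+1=6 → 10/20 = 0.5000
  barren: TP=12, FP=2+0+1=3, FN=2+0+1=3 → 24/30 = 0.8000
Lowest is class 'urban' with F1 score = 0.375.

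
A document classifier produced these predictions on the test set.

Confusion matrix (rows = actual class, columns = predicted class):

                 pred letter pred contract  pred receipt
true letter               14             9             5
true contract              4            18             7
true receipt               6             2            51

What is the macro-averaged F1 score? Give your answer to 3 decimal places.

Per-class F1 score (2·TP/(2·TP+FP+FN)):
  letter: TP=14, FP=4+6=10, FN=9+5=14 → 28/52 = 0.5385
  contract: TP=18, FP=9+2=11, FN=4+7=11 → 36/58 = 0.6207
  receipt: TP=51, FP=5+7=12, FN=6+2=8 → 102/122 = 0.8361
Macro-F1 score = mean = (0.5385 + 0.6207 + 0.8361) / 3 = 0.665

0.665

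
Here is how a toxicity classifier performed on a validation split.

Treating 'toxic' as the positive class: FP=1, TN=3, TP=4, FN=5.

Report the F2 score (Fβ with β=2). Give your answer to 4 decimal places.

0.4878

Fβ = (1+β²)·TP / ((1+β²)·TP + β²·FN + FP), with β²=4
= 5·4 / (5·4 + 4·5 + 1) = 0.4878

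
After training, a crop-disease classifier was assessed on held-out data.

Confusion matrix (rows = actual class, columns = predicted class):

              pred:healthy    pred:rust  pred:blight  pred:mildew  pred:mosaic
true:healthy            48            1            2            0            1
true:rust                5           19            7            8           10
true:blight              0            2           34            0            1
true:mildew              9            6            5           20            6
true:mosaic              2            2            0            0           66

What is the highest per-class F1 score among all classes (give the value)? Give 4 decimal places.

Per-class F1 score (2·TP/(2·TP+FP+FN)):
  healthy: TP=48, FP=5+0+9+2=16, FN=1+2+0+1=4 → 96/116 = 0.82759
  rust: TP=19, FP=1+2+6+2=11, FN=5+7+8+10=30 → 38/79 = 0.48101
  blight: TP=34, FP=2+7+5+0=14, FN=0+2+0+1=3 → 68/85 = 0.80000
  mildew: TP=20, FP=0+8+0+0=8, FN=9+6+5+6=26 → 40/74 = 0.54054
  mosaic: TP=66, FP=1+10+1+6=18, FN=2+2+0+0=4 → 132/154 = 0.85714
Highest is class 'mosaic' with F1 score = 0.8571.

0.8571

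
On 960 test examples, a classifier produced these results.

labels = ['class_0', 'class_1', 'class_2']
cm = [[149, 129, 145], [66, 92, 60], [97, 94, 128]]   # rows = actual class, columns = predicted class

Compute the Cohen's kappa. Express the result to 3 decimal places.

0.077

Observed agreement pₒ = trace/N = 369/960 = 0.3844
Expected agreement pₑ = Σ (rowᵢ·colᵢ)/N² = (423·312 + 218·315 + 319·333)/960² = 0.3330
κ = (pₒ − pₑ)/(1 − pₑ) = (0.3844 − 0.3330)/(1 − 0.3330) = 0.077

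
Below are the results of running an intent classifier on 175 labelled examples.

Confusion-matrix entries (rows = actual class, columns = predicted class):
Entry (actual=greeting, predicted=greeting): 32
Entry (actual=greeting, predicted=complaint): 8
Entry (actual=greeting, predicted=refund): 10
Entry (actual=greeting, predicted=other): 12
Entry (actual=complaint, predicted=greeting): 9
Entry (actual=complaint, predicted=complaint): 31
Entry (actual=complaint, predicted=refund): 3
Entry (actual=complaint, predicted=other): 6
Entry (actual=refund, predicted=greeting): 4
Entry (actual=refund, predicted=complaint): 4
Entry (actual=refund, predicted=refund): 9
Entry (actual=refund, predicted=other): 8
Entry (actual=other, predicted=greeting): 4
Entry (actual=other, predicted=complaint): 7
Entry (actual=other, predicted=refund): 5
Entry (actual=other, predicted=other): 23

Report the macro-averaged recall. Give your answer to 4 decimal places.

Per-class recall (TP/(TP+FN)):
  greeting: TP=32, FN=8+10+12=30 → 32/62 = 0.51613
  complaint: TP=31, FN=9+3+6=18 → 31/49 = 0.63265
  refund: TP=9, FN=4+4+8=16 → 9/25 = 0.36000
  other: TP=23, FN=4+7+5=16 → 23/39 = 0.58974
Macro-recall = mean = (0.51613 + 0.63265 + 0.36000 + 0.58974) / 4 = 0.5246

0.5246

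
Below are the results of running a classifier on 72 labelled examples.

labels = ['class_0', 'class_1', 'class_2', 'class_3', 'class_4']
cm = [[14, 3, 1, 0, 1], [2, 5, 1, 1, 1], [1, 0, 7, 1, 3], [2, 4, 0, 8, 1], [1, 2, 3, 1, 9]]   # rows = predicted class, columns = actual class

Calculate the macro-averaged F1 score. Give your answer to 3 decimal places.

0.583

Per-class F1 score (2·TP/(2·TP+FP+FN)):
  class_0: TP=14, FP=3+1+0+1=5, FN=2+1+2+1=6 → 28/39 = 0.7179
  class_1: TP=5, FP=2+1+1+1=5, FN=3+0+4+2=9 → 10/24 = 0.4167
  class_2: TP=7, FP=1+0+1+3=5, FN=1+1+0+3=5 → 14/24 = 0.5833
  class_3: TP=8, FP=2+4+0+1=7, FN=0+1+1+1=3 → 16/26 = 0.6154
  class_4: TP=9, FP=1+2+3+1=7, FN=1+1+3+1=6 → 18/31 = 0.5806
Macro-F1 score = mean = (0.7179 + 0.4167 + 0.5833 + 0.6154 + 0.5806) / 5 = 0.583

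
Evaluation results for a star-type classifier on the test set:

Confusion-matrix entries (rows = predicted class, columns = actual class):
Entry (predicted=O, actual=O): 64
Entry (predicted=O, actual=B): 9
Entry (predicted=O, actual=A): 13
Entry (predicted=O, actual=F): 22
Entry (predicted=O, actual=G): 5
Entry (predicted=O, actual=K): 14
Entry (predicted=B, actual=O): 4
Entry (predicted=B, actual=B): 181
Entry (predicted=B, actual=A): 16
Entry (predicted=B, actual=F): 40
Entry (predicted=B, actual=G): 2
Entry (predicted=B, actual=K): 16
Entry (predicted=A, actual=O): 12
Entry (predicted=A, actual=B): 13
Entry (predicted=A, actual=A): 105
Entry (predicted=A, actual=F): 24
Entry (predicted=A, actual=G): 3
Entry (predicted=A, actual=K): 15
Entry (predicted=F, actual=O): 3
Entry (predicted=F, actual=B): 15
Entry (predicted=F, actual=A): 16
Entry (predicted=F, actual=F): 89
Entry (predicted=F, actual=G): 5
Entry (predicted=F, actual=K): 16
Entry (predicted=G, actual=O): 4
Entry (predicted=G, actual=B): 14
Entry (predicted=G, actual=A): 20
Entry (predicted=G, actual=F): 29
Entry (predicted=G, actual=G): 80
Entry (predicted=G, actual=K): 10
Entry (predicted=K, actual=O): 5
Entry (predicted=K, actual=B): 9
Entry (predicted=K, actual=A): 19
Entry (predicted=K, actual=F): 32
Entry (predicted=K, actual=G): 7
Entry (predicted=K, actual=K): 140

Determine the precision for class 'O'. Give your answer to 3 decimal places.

Treat 'O' as positive and all other classes as negative.
precision = TP/(TP+FP).
O: TP=64, FP=9+13+22+5+14=63 → 64/127 = 0.5039

0.504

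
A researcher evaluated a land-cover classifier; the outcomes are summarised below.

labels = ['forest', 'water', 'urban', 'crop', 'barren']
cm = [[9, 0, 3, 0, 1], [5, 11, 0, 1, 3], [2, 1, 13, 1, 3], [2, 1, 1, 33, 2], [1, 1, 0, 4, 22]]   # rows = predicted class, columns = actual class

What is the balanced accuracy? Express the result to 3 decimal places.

0.716

Balanced accuracy = mean of per-class recall.
  forest: recall = 9/19 = 0.4737
  water: recall = 11/14 = 0.7857
  urban: recall = 13/17 = 0.7647
  crop: recall = 33/39 = 0.8462
  barren: recall = 22/31 = 0.7097
Mean = (0.4737 + 0.7857 + 0.7647 + 0.8462 + 0.7097) / 5 = 0.716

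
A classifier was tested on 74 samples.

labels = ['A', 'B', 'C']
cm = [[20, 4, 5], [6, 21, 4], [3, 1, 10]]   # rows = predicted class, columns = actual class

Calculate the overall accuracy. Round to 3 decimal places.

Accuracy = trace / total = (20+21+10=51) / 74 = 51/74 = 0.689

0.689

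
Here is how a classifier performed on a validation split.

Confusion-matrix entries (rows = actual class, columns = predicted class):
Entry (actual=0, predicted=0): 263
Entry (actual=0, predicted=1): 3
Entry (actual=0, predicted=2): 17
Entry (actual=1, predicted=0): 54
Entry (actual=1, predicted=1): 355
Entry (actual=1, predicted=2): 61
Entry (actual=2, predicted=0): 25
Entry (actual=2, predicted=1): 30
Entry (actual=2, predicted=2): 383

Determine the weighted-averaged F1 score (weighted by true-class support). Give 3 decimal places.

Per-class F1 score (2·TP/(2·TP+FP+FN)):
  0: TP=263, FP=54+25=79, FN=3+17=20 → 526/625 = 0.8416
  1: TP=355, FP=3+30=33, FN=54+61=115 → 710/858 = 0.8275
  2: TP=383, FP=17+61=78, FN=25+30=55 → 766/899 = 0.8521
Weighted-F1 score = Σ (supportᵢ/N)·F1 scoreᵢ with N=1191: (283/1191)·0.8416 + (470/1191)·0.8275 + (438/1191)·0.8521 = 0.840

0.840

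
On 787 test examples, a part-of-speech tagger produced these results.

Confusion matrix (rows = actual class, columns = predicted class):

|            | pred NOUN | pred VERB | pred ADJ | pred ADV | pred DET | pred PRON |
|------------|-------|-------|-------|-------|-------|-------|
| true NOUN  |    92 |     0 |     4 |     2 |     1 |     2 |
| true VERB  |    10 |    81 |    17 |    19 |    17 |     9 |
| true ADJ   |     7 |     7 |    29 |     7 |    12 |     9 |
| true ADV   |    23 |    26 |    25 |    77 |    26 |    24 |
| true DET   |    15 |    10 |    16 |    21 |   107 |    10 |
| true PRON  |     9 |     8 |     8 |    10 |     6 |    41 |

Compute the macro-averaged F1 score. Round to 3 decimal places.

0.527

Per-class F1 score (2·TP/(2·TP+FP+FN)):
  NOUN: TP=92, FP=10+7+23+15+9=64, FN=0+4+2+1+2=9 → 184/257 = 0.7160
  VERB: TP=81, FP=0+7+26+10+8=51, FN=10+17+19+17+9=72 → 162/285 = 0.5684
  ADJ: TP=29, FP=4+17+25+16+8=70, FN=7+7+7+12+9=42 → 58/170 = 0.3412
  ADV: TP=77, FP=2+19+7+21+10=59, FN=23+26+25+26+24=124 → 154/337 = 0.4570
  DET: TP=107, FP=1+17+12+26+6=62, FN=15+10+16+21+10=72 → 214/348 = 0.6149
  PRON: TP=41, FP=2+9+9+24+10=54, FN=9+8+8+10+6=41 → 82/177 = 0.4633
Macro-F1 score = mean = (0.7160 + 0.5684 + 0.3412 + 0.4570 + 0.6149 + 0.4633) / 6 = 0.527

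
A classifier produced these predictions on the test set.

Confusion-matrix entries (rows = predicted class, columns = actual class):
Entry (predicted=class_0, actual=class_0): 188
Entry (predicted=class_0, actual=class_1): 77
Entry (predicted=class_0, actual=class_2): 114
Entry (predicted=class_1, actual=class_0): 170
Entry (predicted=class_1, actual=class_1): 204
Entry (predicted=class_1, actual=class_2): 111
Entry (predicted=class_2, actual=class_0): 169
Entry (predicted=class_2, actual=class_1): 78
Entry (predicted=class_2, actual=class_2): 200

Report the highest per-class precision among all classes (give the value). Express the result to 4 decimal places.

0.4960

Per-class precision (TP/(TP+FP)):
  class_0: TP=188, FP=77+114=191 → 188/379 = 0.49604
  class_1: TP=204, FP=170+111=281 → 204/485 = 0.42062
  class_2: TP=200, FP=169+78=247 → 200/447 = 0.44743
Highest is class 'class_0' with precision = 0.4960.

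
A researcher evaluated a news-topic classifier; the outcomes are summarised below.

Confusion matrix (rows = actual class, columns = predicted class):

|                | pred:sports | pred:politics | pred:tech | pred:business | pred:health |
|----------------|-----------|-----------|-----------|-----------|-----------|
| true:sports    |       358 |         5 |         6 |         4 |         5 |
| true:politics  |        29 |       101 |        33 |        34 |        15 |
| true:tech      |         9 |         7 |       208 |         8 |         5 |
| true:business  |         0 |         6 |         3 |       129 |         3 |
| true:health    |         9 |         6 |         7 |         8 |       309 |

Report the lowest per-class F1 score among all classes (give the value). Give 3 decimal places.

Per-class F1 score (2·TP/(2·TP+FP+FN)):
  sports: TP=358, FP=29+9+0+9=47, FN=5+6+4+5=20 → 716/783 = 0.9144
  politics: TP=101, FP=5+7+6+6=24, FN=29+33+34+15=111 → 202/337 = 0.5994
  tech: TP=208, FP=6+33+3+7=49, FN=9+7+8+5=29 → 416/494 = 0.8421
  business: TP=129, FP=4+34+8+8=54, FN=0+6+3+3=12 → 258/324 = 0.7963
  health: TP=309, FP=5+15+5+3=28, FN=9+6+7+8=30 → 618/676 = 0.9142
Lowest is class 'politics' with F1 score = 0.599.

0.599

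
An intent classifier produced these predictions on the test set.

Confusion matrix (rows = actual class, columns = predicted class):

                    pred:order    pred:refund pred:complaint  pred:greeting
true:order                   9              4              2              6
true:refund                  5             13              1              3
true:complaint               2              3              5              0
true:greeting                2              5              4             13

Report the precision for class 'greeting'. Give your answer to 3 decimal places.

0.591

Take TP from the diagonal, FP from the rest of the 'greeting' prediction marginal, FN from the rest of the 'greeting' actual marginal.
precision = TP/(TP+FP).
greeting: TP=13, FP=6+3+0=9 → 13/22 = 0.5909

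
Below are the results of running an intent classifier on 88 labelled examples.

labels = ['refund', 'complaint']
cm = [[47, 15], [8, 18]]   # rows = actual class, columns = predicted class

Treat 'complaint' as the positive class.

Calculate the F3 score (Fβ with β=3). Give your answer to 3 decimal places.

Fβ = (1+β²)·TP / ((1+β²)·TP + β²·FN + FP), with β²=9
= 10·18 / (10·18 + 9·8 + 15) = 0.674

0.674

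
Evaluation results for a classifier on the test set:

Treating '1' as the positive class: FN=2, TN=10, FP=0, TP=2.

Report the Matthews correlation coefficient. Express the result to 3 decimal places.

0.645

MCC = (TP·TN − FP·FN) / √((TP+FP)(TP+FN)(TN+FP)(TN+FN))
Numerator = 2·10 − 0·2 = 20
Denominator = √(2·4·10·12) = √960 = 30.9839
MCC = 20 / 30.9839 = 0.645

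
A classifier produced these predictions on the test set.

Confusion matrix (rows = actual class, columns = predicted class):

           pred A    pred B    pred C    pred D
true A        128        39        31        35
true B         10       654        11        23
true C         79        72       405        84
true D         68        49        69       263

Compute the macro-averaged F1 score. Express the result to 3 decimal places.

Per-class F1 score (2·TP/(2·TP+FP+FN)):
  A: TP=128, FP=10+79+68=157, FN=39+31+35=105 → 256/518 = 0.4942
  B: TP=654, FP=39+72+49=160, FN=10+11+23=44 → 1308/1512 = 0.8651
  C: TP=405, FP=31+11+69=111, FN=79+72+84=235 → 810/1156 = 0.7007
  D: TP=263, FP=35+23+84=142, FN=68+49+69=186 → 526/854 = 0.6159
Macro-F1 score = mean = (0.4942 + 0.8651 + 0.7007 + 0.6159) / 4 = 0.669

0.669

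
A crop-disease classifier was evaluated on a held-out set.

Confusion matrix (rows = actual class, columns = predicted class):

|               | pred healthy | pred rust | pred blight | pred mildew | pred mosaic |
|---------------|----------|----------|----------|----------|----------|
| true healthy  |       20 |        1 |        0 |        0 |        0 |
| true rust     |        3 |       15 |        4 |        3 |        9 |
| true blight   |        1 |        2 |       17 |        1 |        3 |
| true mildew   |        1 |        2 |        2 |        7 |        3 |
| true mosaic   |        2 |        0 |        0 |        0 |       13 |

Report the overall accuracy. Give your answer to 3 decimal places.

0.661

Accuracy = trace / total = (20+15+17+7+13=72) / 109 = 72/109 = 0.661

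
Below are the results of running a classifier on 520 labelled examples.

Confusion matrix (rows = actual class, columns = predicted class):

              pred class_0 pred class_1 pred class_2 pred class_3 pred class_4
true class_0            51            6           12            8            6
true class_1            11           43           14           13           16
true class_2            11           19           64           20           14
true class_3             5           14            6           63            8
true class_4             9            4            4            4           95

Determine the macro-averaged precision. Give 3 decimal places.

0.599

Per-class precision (TP/(TP+FP)):
  class_0: TP=51, FP=11+11+5+9=36 → 51/87 = 0.5862
  class_1: TP=43, FP=6+19+14+4=43 → 43/86 = 0.5000
  class_2: TP=64, FP=12+14+6+4=36 → 64/100 = 0.6400
  class_3: TP=63, FP=8+13+20+4=45 → 63/108 = 0.5833
  class_4: TP=95, FP=6+16+14+8=44 → 95/139 = 0.6835
Macro-precision = mean = (0.5862 + 0.5000 + 0.6400 + 0.5833 + 0.6835) / 5 = 0.599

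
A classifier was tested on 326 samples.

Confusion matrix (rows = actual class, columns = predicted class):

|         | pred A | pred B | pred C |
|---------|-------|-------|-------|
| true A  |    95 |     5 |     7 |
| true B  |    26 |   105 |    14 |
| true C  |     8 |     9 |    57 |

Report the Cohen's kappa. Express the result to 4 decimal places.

Observed agreement pₒ = trace/N = 257/326 = 0.78834
Expected agreement pₑ = Σ (rowᵢ·colᵢ)/N² = (107·129 + 145·119 + 74·78)/326² = 0.34655
κ = (pₒ − pₑ)/(1 − pₑ) = (0.78834 − 0.34655)/(1 − 0.34655) = 0.6761

0.6761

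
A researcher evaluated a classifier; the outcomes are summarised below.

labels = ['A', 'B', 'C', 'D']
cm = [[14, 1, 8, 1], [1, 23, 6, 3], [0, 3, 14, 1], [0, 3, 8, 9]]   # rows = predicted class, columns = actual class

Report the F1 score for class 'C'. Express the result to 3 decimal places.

One-vs-rest for 'C': TP = diagonal; FP = other classes predicted 'C'; FN = 'C' predicted as other.
F1 score = 2·TP/(2·TP+FP+FN).
C: TP=14, FP=0+3+1=4, FN=8+6+8=22 → 28/54 = 0.5185

0.519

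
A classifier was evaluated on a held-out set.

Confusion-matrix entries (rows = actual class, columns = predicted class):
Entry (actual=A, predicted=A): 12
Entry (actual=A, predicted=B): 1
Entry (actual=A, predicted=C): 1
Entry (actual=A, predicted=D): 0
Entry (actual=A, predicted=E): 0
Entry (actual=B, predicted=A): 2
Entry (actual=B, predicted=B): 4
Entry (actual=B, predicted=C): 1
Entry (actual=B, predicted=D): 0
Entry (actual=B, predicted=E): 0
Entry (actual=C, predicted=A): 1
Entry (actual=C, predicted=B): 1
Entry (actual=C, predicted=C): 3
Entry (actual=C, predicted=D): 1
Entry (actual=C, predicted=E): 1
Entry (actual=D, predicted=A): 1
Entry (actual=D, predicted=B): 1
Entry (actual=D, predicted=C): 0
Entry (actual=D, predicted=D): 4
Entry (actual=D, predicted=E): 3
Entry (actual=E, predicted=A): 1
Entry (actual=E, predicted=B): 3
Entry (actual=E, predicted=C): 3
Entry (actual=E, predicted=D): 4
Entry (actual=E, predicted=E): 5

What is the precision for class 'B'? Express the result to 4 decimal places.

Treat 'B' as positive and all other classes as negative.
precision = TP/(TP+FP).
B: TP=4, FP=1+1+1+3=6 → 4/10 = 0.40000

0.4000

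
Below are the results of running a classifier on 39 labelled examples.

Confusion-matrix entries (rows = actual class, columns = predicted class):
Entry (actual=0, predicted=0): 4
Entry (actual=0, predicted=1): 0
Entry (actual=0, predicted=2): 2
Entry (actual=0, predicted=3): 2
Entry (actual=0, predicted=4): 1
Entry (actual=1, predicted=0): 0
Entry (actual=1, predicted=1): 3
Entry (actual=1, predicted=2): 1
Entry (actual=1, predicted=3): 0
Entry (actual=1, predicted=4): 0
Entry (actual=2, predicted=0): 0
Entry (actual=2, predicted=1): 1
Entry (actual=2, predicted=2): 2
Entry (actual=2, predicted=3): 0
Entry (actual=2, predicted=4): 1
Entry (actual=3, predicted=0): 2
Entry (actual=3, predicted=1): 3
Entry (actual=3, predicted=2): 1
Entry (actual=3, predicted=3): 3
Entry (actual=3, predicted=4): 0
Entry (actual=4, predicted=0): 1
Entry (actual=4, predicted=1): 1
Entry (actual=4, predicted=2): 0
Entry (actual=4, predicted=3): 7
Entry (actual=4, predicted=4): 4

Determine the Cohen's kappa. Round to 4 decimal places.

0.2623

Observed agreement pₒ = trace/N = 16/39 = 0.41026
Expected agreement pₑ = Σ (rowᵢ·colᵢ)/N² = (9·7 + 4·8 + 4·6 + 9·12 + 13·6)/39² = 0.20053
κ = (pₒ − pₑ)/(1 − pₑ) = (0.41026 − 0.20053)/(1 − 0.20053) = 0.2623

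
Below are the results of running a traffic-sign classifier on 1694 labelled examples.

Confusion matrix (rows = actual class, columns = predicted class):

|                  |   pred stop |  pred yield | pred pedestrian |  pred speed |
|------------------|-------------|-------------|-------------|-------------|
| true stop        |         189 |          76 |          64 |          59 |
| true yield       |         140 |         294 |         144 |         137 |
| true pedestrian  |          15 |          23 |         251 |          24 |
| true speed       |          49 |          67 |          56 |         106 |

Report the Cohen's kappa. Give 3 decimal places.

Observed agreement pₒ = trace/N = 840/1694 = 0.4959
Expected agreement pₑ = Σ (rowᵢ·colᵢ)/N² = (388·393 + 715·460 + 313·515 + 278·326)/1694² = 0.2555
κ = (pₒ − pₑ)/(1 − pₑ) = (0.4959 − 0.2555)/(1 − 0.2555) = 0.323

0.323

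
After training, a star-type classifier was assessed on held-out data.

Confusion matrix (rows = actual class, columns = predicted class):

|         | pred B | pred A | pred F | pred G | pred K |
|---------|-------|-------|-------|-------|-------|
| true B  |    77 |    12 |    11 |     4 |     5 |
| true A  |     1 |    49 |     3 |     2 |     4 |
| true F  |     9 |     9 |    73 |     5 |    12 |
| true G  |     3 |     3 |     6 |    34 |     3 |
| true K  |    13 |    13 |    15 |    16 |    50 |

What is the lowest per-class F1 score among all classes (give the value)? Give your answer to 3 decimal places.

0.552

Per-class F1 score (2·TP/(2·TP+FP+FN)):
  B: TP=77, FP=1+9+3+13=26, FN=12+11+4+5=32 → 154/212 = 0.7264
  A: TP=49, FP=12+9+3+13=37, FN=1+3+2+4=10 → 98/145 = 0.6759
  F: TP=73, FP=11+3+6+15=35, FN=9+9+5+12=35 → 146/216 = 0.6759
  G: TP=34, FP=4+2+5+16=27, FN=3+3+6+3=15 → 68/110 = 0.6182
  K: TP=50, FP=5+4+12+3=24, FN=13+13+15+16=57 → 100/181 = 0.5525
Lowest is class 'K' with F1 score = 0.552.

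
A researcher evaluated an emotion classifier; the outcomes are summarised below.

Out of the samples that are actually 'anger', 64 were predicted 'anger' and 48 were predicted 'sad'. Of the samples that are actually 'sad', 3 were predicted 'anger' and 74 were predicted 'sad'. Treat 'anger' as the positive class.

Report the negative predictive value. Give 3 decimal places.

0.607

NPV = TN/(TN+FN) = 74/(74+48) = 0.607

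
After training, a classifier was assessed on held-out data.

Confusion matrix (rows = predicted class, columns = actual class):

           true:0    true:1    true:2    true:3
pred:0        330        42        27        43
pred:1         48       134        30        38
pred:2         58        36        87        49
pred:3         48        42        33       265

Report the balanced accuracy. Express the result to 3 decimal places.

0.593

Balanced accuracy = mean of per-class recall.
  0: recall = 330/484 = 0.6818
  1: recall = 134/254 = 0.5276
  2: recall = 87/177 = 0.4915
  3: recall = 265/395 = 0.6709
Mean = (0.6818 + 0.5276 + 0.4915 + 0.6709) / 4 = 0.593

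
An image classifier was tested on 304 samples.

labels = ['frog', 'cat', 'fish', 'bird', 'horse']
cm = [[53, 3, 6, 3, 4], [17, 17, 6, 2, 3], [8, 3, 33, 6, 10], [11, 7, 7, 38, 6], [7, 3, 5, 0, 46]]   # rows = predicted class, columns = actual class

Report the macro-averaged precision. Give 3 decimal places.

Per-class precision (TP/(TP+FP)):
  frog: TP=53, FP=3+6+3+4=16 → 53/69 = 0.7681
  cat: TP=17, FP=17+6+2+3=28 → 17/45 = 0.3778
  fish: TP=33, FP=8+3+6+10=27 → 33/60 = 0.5500
  bird: TP=38, FP=11+7+7+6=31 → 38/69 = 0.5507
  horse: TP=46, FP=7+3+5+0=15 → 46/61 = 0.7541
Macro-precision = mean = (0.7681 + 0.3778 + 0.5500 + 0.5507 + 0.7541) / 5 = 0.600

0.600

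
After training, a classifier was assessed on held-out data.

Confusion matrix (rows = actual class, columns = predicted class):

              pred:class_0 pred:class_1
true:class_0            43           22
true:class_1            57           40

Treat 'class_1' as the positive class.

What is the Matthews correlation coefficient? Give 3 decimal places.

0.075

MCC = (TP·TN − FP·FN) / √((TP+FP)(TP+FN)(TN+FP)(TN+FN))
Numerator = 40·43 − 22·57 = 466
Denominator = √(62·97·65·100) = √39091000 = 6252.2796
MCC = 466 / 6252.2796 = 0.075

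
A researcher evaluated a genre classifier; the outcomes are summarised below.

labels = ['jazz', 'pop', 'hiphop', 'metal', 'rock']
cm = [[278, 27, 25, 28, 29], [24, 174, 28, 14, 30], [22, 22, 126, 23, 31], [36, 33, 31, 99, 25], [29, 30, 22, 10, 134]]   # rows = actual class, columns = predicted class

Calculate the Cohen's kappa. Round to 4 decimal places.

0.5049

Observed agreement pₒ = trace/N = 811/1330 = 0.60977
Expected agreement pₑ = Σ (rowᵢ·colᵢ)/N² = (387·389 + 270·286 + 224·232 + 224·174 + 225·249)/1330² = 0.21184
κ = (pₒ − pₑ)/(1 − pₑ) = (0.60977 − 0.21184)/(1 − 0.21184) = 0.5049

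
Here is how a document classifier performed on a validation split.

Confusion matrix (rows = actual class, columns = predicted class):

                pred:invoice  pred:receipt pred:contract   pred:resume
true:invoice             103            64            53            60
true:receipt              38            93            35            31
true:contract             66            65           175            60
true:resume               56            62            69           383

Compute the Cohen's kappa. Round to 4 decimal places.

Observed agreement pₒ = trace/N = 754/1413 = 0.53362
Expected agreement pₑ = Σ (rowᵢ·colᵢ)/N² = (280·263 + 197·284 + 366·332 + 570·534)/1413² = 0.27822
κ = (pₒ − pₑ)/(1 − pₑ) = (0.53362 − 0.27822)/(1 − 0.27822) = 0.3538

0.3538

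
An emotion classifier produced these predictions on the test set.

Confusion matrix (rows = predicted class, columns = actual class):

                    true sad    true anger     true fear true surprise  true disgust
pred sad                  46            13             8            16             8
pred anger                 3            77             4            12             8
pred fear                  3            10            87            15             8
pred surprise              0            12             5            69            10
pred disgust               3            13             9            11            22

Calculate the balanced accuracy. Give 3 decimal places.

0.635

Balanced accuracy = mean of per-class recall.
  sad: recall = 46/55 = 0.8364
  anger: recall = 77/125 = 0.6160
  fear: recall = 87/113 = 0.7699
  surprise: recall = 69/123 = 0.5610
  disgust: recall = 22/56 = 0.3929
Mean = (0.8364 + 0.6160 + 0.7699 + 0.5610 + 0.3929) / 5 = 0.635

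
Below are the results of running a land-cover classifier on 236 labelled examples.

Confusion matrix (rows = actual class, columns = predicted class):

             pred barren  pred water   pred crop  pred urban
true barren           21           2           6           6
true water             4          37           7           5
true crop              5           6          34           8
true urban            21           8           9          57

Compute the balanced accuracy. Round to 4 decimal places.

0.6349

Balanced accuracy = mean of per-class recall.
  barren: recall = 21/35 = 0.60000
  water: recall = 37/53 = 0.69811
  crop: recall = 34/53 = 0.64151
  urban: recall = 57/95 = 0.60000
Mean = (0.60000 + 0.69811 + 0.64151 + 0.60000) / 4 = 0.6349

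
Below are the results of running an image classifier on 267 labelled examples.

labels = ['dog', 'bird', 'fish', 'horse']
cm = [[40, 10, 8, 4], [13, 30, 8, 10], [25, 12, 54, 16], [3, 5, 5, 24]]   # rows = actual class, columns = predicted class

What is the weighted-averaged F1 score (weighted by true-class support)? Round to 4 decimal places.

0.5570

Per-class F1 score (2·TP/(2·TP+FP+FN)):
  dog: TP=40, FP=13+25+3=41, FN=10+8+4=22 → 80/143 = 0.55944
  bird: TP=30, FP=10+12+5=27, FN=13+8+10=31 → 60/118 = 0.50847
  fish: TP=54, FP=8+8+5=21, FN=25+12+16=53 → 108/182 = 0.59341
  horse: TP=24, FP=4+10+16=30, FN=3+5+5=13 → 48/91 = 0.52747
Weighted-F1 score = Σ (supportᵢ/N)·F1 scoreᵢ with N=267: (62/267)·0.55944 + (61/267)·0.50847 + (107/267)·0.59341 + (37/267)·0.52747 = 0.5570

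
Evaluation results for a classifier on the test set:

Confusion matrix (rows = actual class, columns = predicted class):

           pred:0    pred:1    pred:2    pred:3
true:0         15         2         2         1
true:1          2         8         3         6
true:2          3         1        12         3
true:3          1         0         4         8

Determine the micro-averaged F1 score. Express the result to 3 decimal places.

0.606

Micro-averaging pools counts across classes: ΣTP=43, ΣFP=28, ΣFN=28.
Micro-F1 score = 2·TP/(2·TP+FP+FN) on pooled counts = 0.606 (equals overall accuracy in single-label multiclass).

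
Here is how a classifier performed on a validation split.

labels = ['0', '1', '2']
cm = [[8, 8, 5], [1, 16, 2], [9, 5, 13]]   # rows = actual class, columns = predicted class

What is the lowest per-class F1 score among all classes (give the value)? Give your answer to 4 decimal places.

Per-class F1 score (2·TP/(2·TP+FP+FN)):
  0: TP=8, FP=1+9=10, FN=8+5=13 → 16/39 = 0.41026
  1: TP=16, FP=8+5=13, FN=1+2=3 → 32/48 = 0.66667
  2: TP=13, FP=5+2=7, FN=9+5=14 → 26/47 = 0.55319
Lowest is class '0' with F1 score = 0.4103.

0.4103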